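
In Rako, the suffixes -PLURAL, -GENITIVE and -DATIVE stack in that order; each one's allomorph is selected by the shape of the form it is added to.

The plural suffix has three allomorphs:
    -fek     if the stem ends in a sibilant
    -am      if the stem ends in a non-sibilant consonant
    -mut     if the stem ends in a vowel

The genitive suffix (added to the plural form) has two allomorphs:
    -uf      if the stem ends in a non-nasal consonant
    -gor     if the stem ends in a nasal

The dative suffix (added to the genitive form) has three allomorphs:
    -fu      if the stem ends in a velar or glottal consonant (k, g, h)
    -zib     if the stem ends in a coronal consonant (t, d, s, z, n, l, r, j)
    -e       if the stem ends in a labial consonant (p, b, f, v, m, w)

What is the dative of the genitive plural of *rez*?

*rez* — final sound /z/ (a sibilant) → -fek → *rezfek*.
Since the final consonant of the plural form *rezfek* is /k/ (non-nasal), it takes -uf, giving *rezfekuf*.
The final consonant of the genitive form *rezfekuf* is /f/, which is labial, so the dative suffix is -e, giving *rezfekufe*.

rezfekufe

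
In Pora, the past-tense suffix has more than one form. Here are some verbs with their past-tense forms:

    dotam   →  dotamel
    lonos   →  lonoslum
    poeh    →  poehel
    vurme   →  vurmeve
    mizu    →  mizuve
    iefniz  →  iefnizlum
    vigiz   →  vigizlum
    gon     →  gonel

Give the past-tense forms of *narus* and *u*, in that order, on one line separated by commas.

The alternation tracks the final sound of the stem — -lum when the stem ends in a sibilant (*lonos*, *iefniz*, *vigiz*); -el when the stem ends in a non-sibilant consonant (*dotam*, *poeh*, *gon*); -ve when the stem ends in a vowel (*vurme*, *mizu*).
Since the final sound of *narus* is /s/ (a sibilant), it takes -lum, giving *naruslum*.
Since the final sound of *u* is /u/ (a vowel), it takes -ve, giving *uve*.

naruslum, uve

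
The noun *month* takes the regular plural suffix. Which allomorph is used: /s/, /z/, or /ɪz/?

/s/

The stem *month* ends in a voiceless non-sibilant consonant.
The plural suffix surfaces as /ɪz/ after sibilants, /s/ after other voiceless consonants, and /z/ after other voiced sounds.
So the plural -s on *month* is pronounced /s/.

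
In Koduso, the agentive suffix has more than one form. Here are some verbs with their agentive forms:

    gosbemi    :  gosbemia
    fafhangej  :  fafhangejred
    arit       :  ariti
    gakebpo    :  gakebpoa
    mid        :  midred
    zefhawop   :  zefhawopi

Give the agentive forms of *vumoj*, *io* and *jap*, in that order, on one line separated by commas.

The pattern is voicing of the final sound: -i when the stem ends in a voiceless consonant (*arit*, *zefhawop*); -red when the stem ends in a voiced consonant (*fafhangej*, *mid*); -a when the stem ends in a vowel (*gosbemi*, *gakebpo*).
Since the final sound of *vumoj* is /j/ (a voiced consonant), it takes -red, giving *vumojred*.
*io* — final sound /o/ (a vowel) → -a → *ioa*.
The final sound of *jap* is /p/, which is a voiceless consonant, so the suffix is -i, giving *japi*.

vumojred, ioa, japi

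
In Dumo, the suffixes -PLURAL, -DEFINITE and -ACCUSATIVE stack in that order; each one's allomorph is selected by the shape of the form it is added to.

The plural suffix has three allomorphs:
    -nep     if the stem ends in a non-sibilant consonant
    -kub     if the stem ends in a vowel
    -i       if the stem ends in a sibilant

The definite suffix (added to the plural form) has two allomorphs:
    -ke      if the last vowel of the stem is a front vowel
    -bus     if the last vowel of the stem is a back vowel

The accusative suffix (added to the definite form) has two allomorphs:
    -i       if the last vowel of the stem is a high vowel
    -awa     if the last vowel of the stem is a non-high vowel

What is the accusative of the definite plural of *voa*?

Since the final sound of *voa* is /a/ (a vowel), it takes -kub, giving *voakub*.
The last vowel of the plural form *voakub* is /u/, which is a back vowel, so the definite suffix is -bus, giving *voakubbus*.
The definite form *voakubbus* — last vowel /u/ (a high vowel) → -i → *voakubbusi*.

voakubbusi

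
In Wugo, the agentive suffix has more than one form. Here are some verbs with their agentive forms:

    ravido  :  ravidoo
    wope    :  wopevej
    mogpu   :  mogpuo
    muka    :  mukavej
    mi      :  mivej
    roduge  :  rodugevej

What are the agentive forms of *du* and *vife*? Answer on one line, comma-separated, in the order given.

duo, vifevej

Looking at the last vowel of each stem: -o when the last vowel of the stem is a rounded vowel (*ravido*, *mogpu*); -vej when the last vowel of the stem is an unrounded vowel (*wope*, *muka*, *mi*, *roduge*).
*du* — last vowel /u/ (a rounded vowel) → -o → *duo*.
*vife*: last vowel = /e/, an unrounded vowel → -vej → *vifevej*.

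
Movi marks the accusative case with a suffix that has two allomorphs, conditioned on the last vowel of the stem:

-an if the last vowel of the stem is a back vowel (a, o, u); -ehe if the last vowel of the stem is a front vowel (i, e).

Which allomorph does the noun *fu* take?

*fu* — last vowel /u/ (a back vowel) → -an.

-an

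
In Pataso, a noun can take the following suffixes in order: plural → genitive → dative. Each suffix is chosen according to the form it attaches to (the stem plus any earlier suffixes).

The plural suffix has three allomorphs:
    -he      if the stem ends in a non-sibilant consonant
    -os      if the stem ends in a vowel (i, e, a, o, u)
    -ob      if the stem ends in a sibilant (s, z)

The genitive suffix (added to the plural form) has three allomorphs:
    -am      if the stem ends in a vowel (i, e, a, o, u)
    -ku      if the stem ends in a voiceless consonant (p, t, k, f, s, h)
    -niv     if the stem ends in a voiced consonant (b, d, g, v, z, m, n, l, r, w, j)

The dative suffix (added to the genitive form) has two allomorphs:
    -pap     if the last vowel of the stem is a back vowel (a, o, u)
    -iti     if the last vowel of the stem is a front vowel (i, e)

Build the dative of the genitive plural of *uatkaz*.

*uatkaz*: final sound = /z/, a sibilant → -ob → *uatkazob*.
The plural form *uatkazob* — final sound /b/ (a voiced consonant) → -niv → *uatkazobniv*.
The last vowel of the genitive form *uatkazobniv* is /i/, which is a front vowel, so the dative suffix is -iti, giving *uatkazobniviti*.

uatkazobniviti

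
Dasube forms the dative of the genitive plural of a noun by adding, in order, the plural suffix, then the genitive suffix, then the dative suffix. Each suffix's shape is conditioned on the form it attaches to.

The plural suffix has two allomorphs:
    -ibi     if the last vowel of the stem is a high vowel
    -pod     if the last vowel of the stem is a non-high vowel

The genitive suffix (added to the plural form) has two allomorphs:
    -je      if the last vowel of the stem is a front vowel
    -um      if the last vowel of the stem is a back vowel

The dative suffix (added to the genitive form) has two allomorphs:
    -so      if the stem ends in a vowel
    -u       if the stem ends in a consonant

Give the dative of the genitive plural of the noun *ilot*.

ilotpodumu

*ilot* — last vowel /o/ (a non-high vowel) → -pod → *ilotpod*.
The last vowel of the plural form *ilotpod* is /o/, which is a back vowel, so the genitive suffix is -um, giving *ilotpodum*.
The final sound of the genitive form *ilotpodum* is /m/, which is a consonant, so the dative suffix is -u, giving *ilotpodumu*.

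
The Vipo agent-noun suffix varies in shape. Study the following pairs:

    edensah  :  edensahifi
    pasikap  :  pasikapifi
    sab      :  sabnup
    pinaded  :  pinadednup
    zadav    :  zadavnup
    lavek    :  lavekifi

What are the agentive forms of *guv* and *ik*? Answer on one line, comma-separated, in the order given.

guvnup, ikifi

The suffix is conditioned by the final consonant: -ifi when the stem ends in a voiceless consonant (*edensah*, *pasikap*, *lavek*); -nup when the stem ends in a voiced consonant (*sab*, *pinaded*, *zadav*).
Since the final consonant of *guv* is /v/ (voiced), it takes -nup, giving *guvnup*.
The final consonant of *ik* is /k/, which is voiceless, so the suffix is -ifi, giving *ikifi*.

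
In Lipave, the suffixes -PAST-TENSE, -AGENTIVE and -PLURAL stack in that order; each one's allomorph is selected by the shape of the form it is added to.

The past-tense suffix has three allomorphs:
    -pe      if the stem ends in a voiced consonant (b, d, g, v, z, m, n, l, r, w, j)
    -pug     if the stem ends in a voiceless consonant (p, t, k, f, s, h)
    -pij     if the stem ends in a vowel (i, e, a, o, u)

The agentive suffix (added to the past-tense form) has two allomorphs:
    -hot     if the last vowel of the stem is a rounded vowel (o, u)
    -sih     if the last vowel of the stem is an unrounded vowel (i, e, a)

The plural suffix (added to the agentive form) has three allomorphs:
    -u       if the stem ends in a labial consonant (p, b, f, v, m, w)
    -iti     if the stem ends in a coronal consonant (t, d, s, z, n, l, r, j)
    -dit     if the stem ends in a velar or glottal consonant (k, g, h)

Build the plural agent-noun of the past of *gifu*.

*gifu* — final sound /u/ (a vowel) → -pij → *gifupij*.
The past-tense form *gifupij* — last vowel /i/ (an unrounded vowel) → -sih → *gifupijsih*.
The final consonant of the agentive form *gifupijsih* is /h/, which is velar/glottal, so the plural suffix is -dit, giving *gifupijsihdit*.

gifupijsihdit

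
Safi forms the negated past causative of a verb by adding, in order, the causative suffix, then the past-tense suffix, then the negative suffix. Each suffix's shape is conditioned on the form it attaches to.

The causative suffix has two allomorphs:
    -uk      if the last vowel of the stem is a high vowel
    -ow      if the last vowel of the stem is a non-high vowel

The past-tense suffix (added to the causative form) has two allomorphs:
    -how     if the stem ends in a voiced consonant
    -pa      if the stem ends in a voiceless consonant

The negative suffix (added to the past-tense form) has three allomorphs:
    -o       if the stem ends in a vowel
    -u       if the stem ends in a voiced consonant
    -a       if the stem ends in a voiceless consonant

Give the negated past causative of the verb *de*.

*de*: last vowel = /e/, a non-high vowel → -ow → *deow*.
The causative form *deow*: final consonant = /w/, voiced → -how → *deowhow*.
The final sound of the past-tense form *deowhow* is /w/, which is a voiced consonant, so the negative suffix is -u, giving *deowhowu*.

deowhowu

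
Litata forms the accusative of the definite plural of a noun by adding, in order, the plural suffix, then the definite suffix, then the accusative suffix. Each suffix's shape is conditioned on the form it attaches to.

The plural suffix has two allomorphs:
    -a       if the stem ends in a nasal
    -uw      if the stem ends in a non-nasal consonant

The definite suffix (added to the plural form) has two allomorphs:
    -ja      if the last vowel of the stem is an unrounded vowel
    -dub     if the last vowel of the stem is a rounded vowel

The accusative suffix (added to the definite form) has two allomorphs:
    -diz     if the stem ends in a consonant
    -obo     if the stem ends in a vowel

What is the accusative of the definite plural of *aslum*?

The final consonant of *aslum* is /m/, which is a nasal, so the plural suffix is -a, giving *asluma*.
The last vowel of the plural form *asluma* is /a/, which is an unrounded vowel, so the definite suffix is -ja, giving *aslumaja*.
The definite form *aslumaja* — final sound /a/ (a vowel) → -obo → *aslumajaobo*.

aslumajaobo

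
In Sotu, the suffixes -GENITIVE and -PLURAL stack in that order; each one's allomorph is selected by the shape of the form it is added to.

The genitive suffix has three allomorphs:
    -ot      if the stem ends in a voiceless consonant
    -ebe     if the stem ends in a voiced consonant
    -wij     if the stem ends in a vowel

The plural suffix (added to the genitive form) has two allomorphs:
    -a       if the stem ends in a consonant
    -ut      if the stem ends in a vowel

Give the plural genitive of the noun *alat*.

*alat* — final sound /t/ (a voiceless consonant) → -ot → *alatot*.
The final sound of the genitive form *alatot* is /t/, which is a consonant, so the plural suffix is -a, giving *alatota*.

alatota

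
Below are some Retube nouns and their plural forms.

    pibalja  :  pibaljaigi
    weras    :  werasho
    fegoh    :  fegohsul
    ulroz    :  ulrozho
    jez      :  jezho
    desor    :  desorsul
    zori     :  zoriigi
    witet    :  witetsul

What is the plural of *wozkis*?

The suffix is conditioned by the final sound: -ho when the stem ends in a sibilant (*weras*, *ulroz*, *jez*); -sul when the stem ends in a non-sibilant consonant (*fegoh*, *desor*, *witet*); -igi when the stem ends in a vowel (*pibalja*, *zori*).
*wozkis* — final sound /s/ (a sibilant) → -ho → *wozkisho*.

wozkisho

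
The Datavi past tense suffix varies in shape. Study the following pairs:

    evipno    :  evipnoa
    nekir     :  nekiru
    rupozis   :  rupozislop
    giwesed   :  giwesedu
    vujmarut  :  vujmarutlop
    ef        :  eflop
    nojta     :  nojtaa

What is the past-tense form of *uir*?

uiru

Looking at the final sound of each stem: -lop when the stem ends in a voiceless consonant (*rupozis*, *vujmarut*, *ef*); -u when the stem ends in a voiced consonant (*nekir*, *giwesed*); -a when the stem ends in a vowel (*evipno*, *nojta*).
*uir*: final sound = /r/, a voiced consonant → -u → *uiru*.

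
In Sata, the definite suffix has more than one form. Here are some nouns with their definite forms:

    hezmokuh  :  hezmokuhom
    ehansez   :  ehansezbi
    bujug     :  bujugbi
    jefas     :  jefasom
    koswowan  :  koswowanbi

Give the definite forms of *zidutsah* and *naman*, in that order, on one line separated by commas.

zidutsahom, namanbi

The suffix is conditioned by the final consonant: -om when the stem ends in a voiceless consonant (*hezmokuh*, *jefas*); -bi when the stem ends in a voiced consonant (*ehansez*, *bujug*, *koswowan*).
*zidutsah*: final consonant = /h/, voiceless → -om → *zidutsahom*.
The final consonant of *naman* is /n/, which is voiced, so the suffix is -bi, giving *namanbi*.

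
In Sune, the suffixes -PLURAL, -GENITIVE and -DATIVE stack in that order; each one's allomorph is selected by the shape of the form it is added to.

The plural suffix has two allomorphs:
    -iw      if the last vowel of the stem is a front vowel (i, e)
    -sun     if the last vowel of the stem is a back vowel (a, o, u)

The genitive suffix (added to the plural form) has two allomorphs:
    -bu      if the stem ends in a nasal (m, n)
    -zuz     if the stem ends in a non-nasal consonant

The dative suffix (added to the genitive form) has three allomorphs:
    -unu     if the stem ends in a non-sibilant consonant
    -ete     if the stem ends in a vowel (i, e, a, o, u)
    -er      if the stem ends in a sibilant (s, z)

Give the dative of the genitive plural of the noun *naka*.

nakasunbuete

The last vowel of *naka* is /a/, which is a back vowel, so the plural suffix is -sun, giving *nakasun*.
The plural form *nakasun* — final consonant /n/ (a nasal) → -bu → *nakasunbu*.
The genitive form *nakasunbu*: final sound = /u/, a vowel → -ete → *nakasunbuete*.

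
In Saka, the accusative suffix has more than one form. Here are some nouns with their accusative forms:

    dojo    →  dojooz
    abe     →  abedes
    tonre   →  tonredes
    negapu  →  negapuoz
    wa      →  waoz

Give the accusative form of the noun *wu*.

The suffix is conditioned by the last vowel: -des when the last vowel of the stem is a front vowel (*abe*, *tonre*); -oz when the last vowel of the stem is a back vowel (*dojo*, *negapu*, *wa*).
*wu*: last vowel = /u/, a back vowel → -oz → *wuoz*.

wuoz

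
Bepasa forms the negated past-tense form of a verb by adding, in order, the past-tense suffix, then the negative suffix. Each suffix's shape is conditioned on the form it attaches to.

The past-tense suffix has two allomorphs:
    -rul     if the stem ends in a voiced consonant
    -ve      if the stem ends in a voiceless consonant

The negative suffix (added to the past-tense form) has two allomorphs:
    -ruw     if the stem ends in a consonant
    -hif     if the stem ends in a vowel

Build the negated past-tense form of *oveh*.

*oveh*: final consonant = /h/, voiceless → -ve → *ovehve*.
The past-tense form *ovehve* — final sound /e/ (a vowel) → -hif → *ovehvehif*.

ovehvehif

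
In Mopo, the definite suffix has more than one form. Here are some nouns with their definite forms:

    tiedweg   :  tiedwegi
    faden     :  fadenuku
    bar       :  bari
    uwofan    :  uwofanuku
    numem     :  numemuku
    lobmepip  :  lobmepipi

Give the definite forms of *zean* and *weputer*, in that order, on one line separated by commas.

Looking at the final consonant of each stem: -uku when the stem ends in a nasal (*faden*, *uwofan*, *numem*); -i when the stem ends in a non-nasal consonant (*tiedweg*, *bar*, *lobmepip*).
The final consonant of *zean* is /n/, which is a nasal, so the suffix is -uku, giving *zeanuku*.
*weputer*: final consonant = /r/, non-nasal → -i → *weputeri*.

zeanuku, weputeri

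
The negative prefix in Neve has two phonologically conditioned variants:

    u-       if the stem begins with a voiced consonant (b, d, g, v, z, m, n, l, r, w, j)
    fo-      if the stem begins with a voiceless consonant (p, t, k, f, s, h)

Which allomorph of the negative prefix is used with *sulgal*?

fo-

Since the first consonant of *sulgal* is /s/ (voiceless), it takes fo-.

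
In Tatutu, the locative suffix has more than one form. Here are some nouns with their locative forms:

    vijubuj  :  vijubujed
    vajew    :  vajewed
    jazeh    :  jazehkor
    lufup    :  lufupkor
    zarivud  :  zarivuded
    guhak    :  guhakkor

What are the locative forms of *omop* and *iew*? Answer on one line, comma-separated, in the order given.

Looking at the final consonant of each stem: -kor when the stem ends in a voiceless consonant (*jazeh*, *lufup*, *guhak*); -ed when the stem ends in a voiced consonant (*vijubuj*, *vajew*, *zarivud*).
*omop*: final consonant = /p/, voiceless → -kor → *omopkor*.
Since the final consonant of *iew* is /w/ (voiced), it takes -ed, giving *iewed*.

omopkor, iewed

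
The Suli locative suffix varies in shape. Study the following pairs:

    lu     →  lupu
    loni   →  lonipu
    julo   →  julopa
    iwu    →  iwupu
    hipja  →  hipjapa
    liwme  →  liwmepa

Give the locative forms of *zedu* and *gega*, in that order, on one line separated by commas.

The suffix is conditioned by the last vowel: -pu when the last vowel of the stem is a high vowel (*lu*, *loni*, *iwu*); -pa when the last vowel of the stem is a non-high vowel (*julo*, *hipja*, *liwme*).
The last vowel of *zedu* is /u/, which is a high vowel, so the suffix is -pu, giving *zedupu*.
Since the last vowel of *gega* is /a/ (a non-high vowel), it takes -pa, giving *gegapa*.

zedupu, gegapa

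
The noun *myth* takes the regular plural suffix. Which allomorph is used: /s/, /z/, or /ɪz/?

The stem *myth* ends in a voiceless non-sibilant consonant.
The plural suffix surfaces as /ɪz/ after sibilants, /s/ after other voiceless consonants, and /z/ after other voiced sounds.
So the plural -s on *myth* is pronounced /s/.

/s/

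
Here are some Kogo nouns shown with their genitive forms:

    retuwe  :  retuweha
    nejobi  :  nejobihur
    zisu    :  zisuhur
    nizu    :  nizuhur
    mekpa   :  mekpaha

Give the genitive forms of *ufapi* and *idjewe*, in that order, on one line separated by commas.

The alternation tracks the last vowel of the stem — -hur when the last vowel of the stem is a high vowel (*nejobi*, *zisu*, *nizu*); -ha when the last vowel of the stem is a non-high vowel (*retuwe*, *mekpa*).
*ufapi* — last vowel /i/ (a high vowel) → -hur → *ufapihur*.
Since the last vowel of *idjewe* is /e/ (a non-high vowel), it takes -ha, giving *idjeweha*.

ufapihur, idjeweha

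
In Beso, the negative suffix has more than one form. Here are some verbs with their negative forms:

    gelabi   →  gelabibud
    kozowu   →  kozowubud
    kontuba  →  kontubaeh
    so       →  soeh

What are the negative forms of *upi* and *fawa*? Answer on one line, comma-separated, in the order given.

The pattern is height harmony: -bud when the last vowel of the stem is a high vowel (*gelabi*, *kozowu*); -eh when the last vowel of the stem is a non-high vowel (*kontuba*, *so*).
Since the last vowel of *upi* is /i/ (a high vowel), it takes -bud, giving *upibud*.
*fawa* — last vowel /a/ (a non-high vowel) → -eh → *fawaeh*.

upibud, fawaeh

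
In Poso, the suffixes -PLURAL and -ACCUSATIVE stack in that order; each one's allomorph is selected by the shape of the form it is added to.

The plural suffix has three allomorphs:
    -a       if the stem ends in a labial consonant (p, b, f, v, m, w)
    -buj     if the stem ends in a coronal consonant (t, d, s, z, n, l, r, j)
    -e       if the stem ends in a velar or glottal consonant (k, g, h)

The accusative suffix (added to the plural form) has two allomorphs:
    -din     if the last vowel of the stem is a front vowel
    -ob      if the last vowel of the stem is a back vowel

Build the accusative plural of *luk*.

lukedin

Since the final consonant of *luk* is /k/ (velar/glottal), it takes -e, giving *luke*.
The plural form *luke* — last vowel /e/ (a front vowel) → -din → *lukedin*.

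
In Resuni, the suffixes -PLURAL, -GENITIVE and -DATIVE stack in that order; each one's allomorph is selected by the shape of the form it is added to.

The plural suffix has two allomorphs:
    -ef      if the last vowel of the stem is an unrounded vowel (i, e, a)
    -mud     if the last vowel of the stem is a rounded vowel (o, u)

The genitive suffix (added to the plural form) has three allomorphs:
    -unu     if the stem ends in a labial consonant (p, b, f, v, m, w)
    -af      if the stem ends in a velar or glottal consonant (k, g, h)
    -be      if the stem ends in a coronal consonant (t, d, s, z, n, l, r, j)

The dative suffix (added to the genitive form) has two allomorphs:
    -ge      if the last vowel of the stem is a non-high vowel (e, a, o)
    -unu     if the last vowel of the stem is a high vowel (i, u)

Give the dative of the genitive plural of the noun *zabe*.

zabeefunuunu

*zabe*: last vowel = /e/, an unrounded vowel → -ef → *zabeef*.
The final consonant of the plural form *zabeef* is /f/, which is labial, so the genitive suffix is -unu, giving *zabeefunu*.
The genitive form *zabeefunu* — last vowel /u/ (a high vowel) → -unu → *zabeefunuunu*.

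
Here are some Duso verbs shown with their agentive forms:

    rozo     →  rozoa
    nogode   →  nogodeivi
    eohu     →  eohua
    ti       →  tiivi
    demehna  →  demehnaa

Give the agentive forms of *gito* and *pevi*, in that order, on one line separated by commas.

gitoa, peviivi

The pattern is front/back vowel harmony: -ivi when the last vowel of the stem is a front vowel (*nogode*, *ti*); -a when the last vowel of the stem is a back vowel (*rozo*, *eohu*, *demehna*).
The last vowel of *gito* is /o/, which is a back vowel, so the suffix is -a, giving *gitoa*.
*pevi*: last vowel = /i/, a front vowel → -ivi → *peviivi*.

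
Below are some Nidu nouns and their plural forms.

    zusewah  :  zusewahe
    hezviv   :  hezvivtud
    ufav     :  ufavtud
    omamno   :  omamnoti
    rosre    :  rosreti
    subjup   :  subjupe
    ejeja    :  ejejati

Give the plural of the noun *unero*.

The suffix is conditioned by the final sound: -e when the stem ends in a voiceless consonant (*zusewah*, *subjup*); -tud when the stem ends in a voiced consonant (*hezviv*, *ufav*); -ti when the stem ends in a vowel (*omamno*, *rosre*, *ejeja*).
The final sound of *unero* is /o/, which is a vowel, so the suffix is -ti, giving *uneroti*.

uneroti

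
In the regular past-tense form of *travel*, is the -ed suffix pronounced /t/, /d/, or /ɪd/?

/d/

The stem *travel* ends in a voiced sound other than /d/.
The -ed suffix is realized as /ɪd/ after /t, d/; as /t/ after other voiceless consonants; and as /d/ after other voiced sounds.
So -ed on *travel* is pronounced /d/.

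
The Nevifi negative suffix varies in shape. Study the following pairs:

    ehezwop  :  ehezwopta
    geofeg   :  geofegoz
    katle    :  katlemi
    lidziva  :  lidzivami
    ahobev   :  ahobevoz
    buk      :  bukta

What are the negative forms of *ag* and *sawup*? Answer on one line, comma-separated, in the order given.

agoz, sawupta

The pattern is voicing of the final sound: -ta when the stem ends in a voiceless consonant (*ehezwop*, *buk*); -oz when the stem ends in a voiced consonant (*geofeg*, *ahobev*); -mi when the stem ends in a vowel (*katle*, *lidziva*).
Since the final sound of *ag* is /g/ (a voiced consonant), it takes -oz, giving *agoz*.
Since the final sound of *sawup* is /p/ (a voiceless consonant), it takes -ta, giving *sawupta*.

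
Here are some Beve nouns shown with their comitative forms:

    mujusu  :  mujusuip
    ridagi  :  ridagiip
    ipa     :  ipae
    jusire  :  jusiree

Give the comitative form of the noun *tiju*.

The alternation tracks the last vowel of the stem — -ip when the last vowel of the stem is a high vowel (*mujusu*, *ridagi*); -e when the last vowel of the stem is a non-high vowel (*ipa*, *jusire*).
The last vowel of *tiju* is /u/, which is a high vowel, so the suffix is -ip, giving *tijuip*.

tijuip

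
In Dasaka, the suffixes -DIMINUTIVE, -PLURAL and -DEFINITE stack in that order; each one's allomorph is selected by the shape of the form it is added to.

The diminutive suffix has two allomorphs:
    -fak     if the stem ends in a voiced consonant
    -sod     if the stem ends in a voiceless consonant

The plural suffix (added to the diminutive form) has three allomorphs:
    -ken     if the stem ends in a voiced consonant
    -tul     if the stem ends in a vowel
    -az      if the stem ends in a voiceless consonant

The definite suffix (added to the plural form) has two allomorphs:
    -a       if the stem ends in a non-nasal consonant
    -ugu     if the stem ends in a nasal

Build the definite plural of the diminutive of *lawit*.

lawitsodkenugu

The final consonant of *lawit* is /t/, which is voiceless, so the diminutive suffix is -sod, giving *lawitsod*.
Since the final sound of the diminutive form *lawitsod* is /d/ (a voiced consonant), it takes -ken, giving *lawitsodken*.
Since the final consonant of the plural form *lawitsodken* is /n/ (a nasal), it takes -ugu, giving *lawitsodkenugu*.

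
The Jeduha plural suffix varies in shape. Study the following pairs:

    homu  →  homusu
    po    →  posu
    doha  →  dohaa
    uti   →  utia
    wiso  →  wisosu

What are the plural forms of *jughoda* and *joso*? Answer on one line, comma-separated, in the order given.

Looking at the last vowel of each stem: -su when the last vowel of the stem is a rounded vowel (*homu*, *po*, *wiso*); -a when the last vowel of the stem is an unrounded vowel (*doha*, *uti*).
The last vowel of *jughoda* is /a/, which is an unrounded vowel, so the suffix is -a, giving *jughodaa*.
*joso* — last vowel /o/ (a rounded vowel) → -su → *jososu*.

jughodaa, jososu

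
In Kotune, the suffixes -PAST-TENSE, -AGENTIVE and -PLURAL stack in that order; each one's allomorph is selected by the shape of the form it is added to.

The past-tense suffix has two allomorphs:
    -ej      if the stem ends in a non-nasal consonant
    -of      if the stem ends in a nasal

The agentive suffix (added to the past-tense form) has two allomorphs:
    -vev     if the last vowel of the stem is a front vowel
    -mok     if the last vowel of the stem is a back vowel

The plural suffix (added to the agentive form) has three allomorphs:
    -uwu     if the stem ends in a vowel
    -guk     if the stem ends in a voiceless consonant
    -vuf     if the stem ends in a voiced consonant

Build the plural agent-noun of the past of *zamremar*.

The final consonant of *zamremar* is /r/, which is non-nasal, so the past-tense suffix is -ej, giving *zamremarej*.
The past-tense form *zamremarej*: last vowel = /e/, a front vowel → -vev → *zamremarejvev*.
The agentive form *zamremarejvev* — final sound /v/ (a voiced consonant) → -vuf → *zamremarejvevvuf*.

zamremarejvevvuf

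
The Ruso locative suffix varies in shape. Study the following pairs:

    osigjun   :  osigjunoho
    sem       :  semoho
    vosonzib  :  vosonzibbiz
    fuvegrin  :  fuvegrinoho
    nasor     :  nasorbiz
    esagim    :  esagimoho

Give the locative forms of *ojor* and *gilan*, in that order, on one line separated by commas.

ojorbiz, gilanoho

Looking at the final consonant of each stem: -oho when the stem ends in a nasal (*osigjun*, *sem*, *fuvegrin*, *esagim*); -biz when the stem ends in a non-nasal consonant (*vosonzib*, *nasor*).
The final consonant of *ojor* is /r/, which is non-nasal, so the suffix is -biz, giving *ojorbiz*.
The final consonant of *gilan* is /n/, which is a nasal, so the suffix is -oho, giving *gilanoho*.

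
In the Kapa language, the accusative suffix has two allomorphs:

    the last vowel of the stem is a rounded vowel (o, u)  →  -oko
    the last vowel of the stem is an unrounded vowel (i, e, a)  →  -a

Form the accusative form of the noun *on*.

onoko

The last vowel of *on* is /o/, which is a rounded vowel, so the suffix is -oko, giving *onoko*.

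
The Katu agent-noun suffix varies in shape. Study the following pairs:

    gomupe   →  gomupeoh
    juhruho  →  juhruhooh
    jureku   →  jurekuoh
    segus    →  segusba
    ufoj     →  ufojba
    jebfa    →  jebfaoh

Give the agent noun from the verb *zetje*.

The alternation tracks the final sound of the stem — -ba when the stem ends in a consonant (*segus*, *ufoj*); -oh when the stem ends in a vowel (*gomupe*, *juhruho*, *jureku*, *jebfa*).
*zetje* — final sound /e/ (a vowel) → -oh → *zetjeoh*.

zetjeoh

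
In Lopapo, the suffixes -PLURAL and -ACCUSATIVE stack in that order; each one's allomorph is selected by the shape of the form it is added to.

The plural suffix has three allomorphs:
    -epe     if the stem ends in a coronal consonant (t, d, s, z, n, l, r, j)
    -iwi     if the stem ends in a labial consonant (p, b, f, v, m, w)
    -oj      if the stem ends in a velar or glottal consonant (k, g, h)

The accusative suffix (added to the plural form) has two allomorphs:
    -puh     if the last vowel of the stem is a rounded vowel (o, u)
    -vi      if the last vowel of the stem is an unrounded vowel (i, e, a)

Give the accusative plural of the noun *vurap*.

*vurap*: final consonant = /p/, labial → -iwi → *vurapiwi*.
The plural form *vurapiwi*: last vowel = /i/, an unrounded vowel → -vi → *vurapiwivi*.

vurapiwivi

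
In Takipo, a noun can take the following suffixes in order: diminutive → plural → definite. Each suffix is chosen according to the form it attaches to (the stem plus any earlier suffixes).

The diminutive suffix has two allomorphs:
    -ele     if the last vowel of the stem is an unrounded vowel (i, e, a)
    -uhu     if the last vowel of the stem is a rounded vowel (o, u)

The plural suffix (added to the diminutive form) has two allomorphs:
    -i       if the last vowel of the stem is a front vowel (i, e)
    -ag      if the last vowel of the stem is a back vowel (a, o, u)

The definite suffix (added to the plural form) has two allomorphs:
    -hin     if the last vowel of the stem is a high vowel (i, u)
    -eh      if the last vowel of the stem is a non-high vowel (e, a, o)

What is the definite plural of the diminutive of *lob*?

lobuhuageh

The last vowel of *lob* is /o/, which is a rounded vowel, so the diminutive suffix is -uhu, giving *lobuhu*.
The diminutive form *lobuhu* — last vowel /u/ (a back vowel) → -ag → *lobuhuag*.
The plural form *lobuhuag* — last vowel /a/ (a non-high vowel) → -eh → *lobuhuageh*.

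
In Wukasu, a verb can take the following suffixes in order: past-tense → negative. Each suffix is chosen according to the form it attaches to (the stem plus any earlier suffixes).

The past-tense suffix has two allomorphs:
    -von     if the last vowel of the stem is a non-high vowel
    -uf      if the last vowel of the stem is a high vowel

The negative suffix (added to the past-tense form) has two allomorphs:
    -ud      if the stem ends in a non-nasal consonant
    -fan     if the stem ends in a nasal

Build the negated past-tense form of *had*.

hadvonfan

The last vowel of *had* is /a/, which is a non-high vowel, so the past-tense suffix is -von, giving *hadvon*.
Since the final consonant of the past-tense form *hadvon* is /n/ (a nasal), it takes -fan, giving *hadvonfan*.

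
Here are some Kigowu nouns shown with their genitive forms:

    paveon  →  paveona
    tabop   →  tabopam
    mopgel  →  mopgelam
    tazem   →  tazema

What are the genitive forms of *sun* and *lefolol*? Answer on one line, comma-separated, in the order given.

suna, lefololam

The pattern is nasality of the final consonant: -a when the stem ends in a nasal (*paveon*, *tazem*); -am when the stem ends in a non-nasal consonant (*tabop*, *mopgel*).
Since the final consonant of *sun* is /n/ (a nasal), it takes -a, giving *suna*.
The final consonant of *lefolol* is /l/, which is non-nasal, so the suffix is -am, giving *lefololam*.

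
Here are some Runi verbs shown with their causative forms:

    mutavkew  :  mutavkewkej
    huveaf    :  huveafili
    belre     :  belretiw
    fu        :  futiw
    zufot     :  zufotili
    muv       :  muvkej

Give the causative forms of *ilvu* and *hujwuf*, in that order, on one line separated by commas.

ilvutiw, hujwufili

The pattern is voicing of the final sound: -ili when the stem ends in a voiceless consonant (*huveaf*, *zufot*); -kej when the stem ends in a voiced consonant (*mutavkew*, *muv*); -tiw when the stem ends in a vowel (*belre*, *fu*).
*ilvu*: final sound = /u/, a vowel → -tiw → *ilvutiw*.
The final sound of *hujwuf* is /f/, which is a voiceless consonant, so the suffix is -ili, giving *hujwufili*.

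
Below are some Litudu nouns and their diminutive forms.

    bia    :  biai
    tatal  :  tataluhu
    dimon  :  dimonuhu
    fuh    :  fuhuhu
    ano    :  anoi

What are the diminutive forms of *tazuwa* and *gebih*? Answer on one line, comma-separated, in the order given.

Looking at the final sound of each stem: -uhu when the stem ends in a consonant (*tatal*, *dimon*, *fuh*); -i when the stem ends in a vowel (*bia*, *ano*).
*tazuwa* — final sound /a/ (a vowel) → -i → *tazuwai*.
*gebih*: final sound = /h/, a consonant → -uhu → *gebihuhu*.

tazuwai, gebihuhu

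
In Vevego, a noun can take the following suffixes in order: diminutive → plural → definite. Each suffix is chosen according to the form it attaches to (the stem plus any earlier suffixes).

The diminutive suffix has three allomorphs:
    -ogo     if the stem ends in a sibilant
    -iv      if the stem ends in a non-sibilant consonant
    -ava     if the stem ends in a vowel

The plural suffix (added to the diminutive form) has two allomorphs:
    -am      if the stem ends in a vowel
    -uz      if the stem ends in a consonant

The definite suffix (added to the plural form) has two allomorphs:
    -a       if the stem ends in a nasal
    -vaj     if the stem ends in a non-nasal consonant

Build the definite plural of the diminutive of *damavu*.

damavuavaama

*damavu*: final sound = /u/, a vowel → -ava → *damavuava*.
Since the final sound of the diminutive form *damavuava* is /a/ (a vowel), it takes -am, giving *damavuavaam*.
The plural form *damavuavaam*: final consonant = /m/, a nasal → -a → *damavuavaama*.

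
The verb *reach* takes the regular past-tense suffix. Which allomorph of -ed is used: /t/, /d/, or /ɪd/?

/t/

The stem *reach* ends in a voiceless consonant other than /t/.
The -ed suffix is realized as /ɪd/ after /t, d/; as /t/ after other voiceless consonants; and as /d/ after other voiced sounds.
So -ed on *reach* is pronounced /t/.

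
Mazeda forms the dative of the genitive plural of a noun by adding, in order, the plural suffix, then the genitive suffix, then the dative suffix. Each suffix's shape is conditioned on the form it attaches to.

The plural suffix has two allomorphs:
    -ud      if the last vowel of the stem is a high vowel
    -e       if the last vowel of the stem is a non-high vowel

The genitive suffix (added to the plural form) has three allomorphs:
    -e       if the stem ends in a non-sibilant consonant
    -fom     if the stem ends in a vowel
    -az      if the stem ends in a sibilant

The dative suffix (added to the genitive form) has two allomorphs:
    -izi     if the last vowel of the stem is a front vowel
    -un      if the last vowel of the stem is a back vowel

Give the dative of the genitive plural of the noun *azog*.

Since the last vowel of *azog* is /o/ (a non-high vowel), it takes -e, giving *azoge*.
The final sound of the plural form *azoge* is /e/, which is a vowel, so the genitive suffix is -fom, giving *azogefom*.
The genitive form *azogefom* — last vowel /o/ (a back vowel) → -un → *azogefomun*.

azogefomun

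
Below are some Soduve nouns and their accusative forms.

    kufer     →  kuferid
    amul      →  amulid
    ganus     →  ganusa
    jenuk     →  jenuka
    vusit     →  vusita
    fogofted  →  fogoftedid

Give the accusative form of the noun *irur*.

irurid

The suffix is conditioned by the final consonant: -a when the stem ends in a voiceless consonant (*ganus*, *jenuk*, *vusit*); -id when the stem ends in a voiced consonant (*kufer*, *amul*, *fogofted*).
*irur* — final consonant /r/ (voiced) → -id → *irurid*.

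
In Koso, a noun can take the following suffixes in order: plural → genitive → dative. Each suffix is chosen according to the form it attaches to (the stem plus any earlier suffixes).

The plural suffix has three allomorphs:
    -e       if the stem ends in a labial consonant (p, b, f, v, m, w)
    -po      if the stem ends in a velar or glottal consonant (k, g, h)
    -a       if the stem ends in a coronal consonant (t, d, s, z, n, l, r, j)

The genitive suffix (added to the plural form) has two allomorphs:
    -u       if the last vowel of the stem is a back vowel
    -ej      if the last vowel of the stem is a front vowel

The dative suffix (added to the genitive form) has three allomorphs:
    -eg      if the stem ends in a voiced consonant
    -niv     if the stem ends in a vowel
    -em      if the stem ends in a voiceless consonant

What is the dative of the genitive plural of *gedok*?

Since the final consonant of *gedok* is /k/ (velar/glottal), it takes -po, giving *gedokpo*.
Since the last vowel of the plural form *gedokpo* is /o/ (a back vowel), it takes -u, giving *gedokpou*.
The genitive form *gedokpou* — final sound /u/ (a vowel) → -niv → *gedokpouniv*.

gedokpouniv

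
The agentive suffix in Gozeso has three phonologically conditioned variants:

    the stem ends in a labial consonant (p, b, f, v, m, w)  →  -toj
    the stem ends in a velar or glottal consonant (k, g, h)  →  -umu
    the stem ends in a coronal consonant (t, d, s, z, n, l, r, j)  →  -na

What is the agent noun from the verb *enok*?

*enok* — final consonant /k/ (velar/glottal) → -umu → *enokumu*.

enokumu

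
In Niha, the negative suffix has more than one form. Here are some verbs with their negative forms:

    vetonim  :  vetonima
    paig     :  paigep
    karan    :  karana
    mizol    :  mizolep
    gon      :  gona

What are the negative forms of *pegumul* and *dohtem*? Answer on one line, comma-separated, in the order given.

The suffix is conditioned by the final consonant: -a when the stem ends in a nasal (*vetonim*, *karan*, *gon*); -ep when the stem ends in a non-nasal consonant (*paig*, *mizol*).
*pegumul*: final consonant = /l/, non-nasal → -ep → *pegumulep*.
Since the final consonant of *dohtem* is /m/ (a nasal), it takes -a, giving *dohtema*.

pegumulep, dohtema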